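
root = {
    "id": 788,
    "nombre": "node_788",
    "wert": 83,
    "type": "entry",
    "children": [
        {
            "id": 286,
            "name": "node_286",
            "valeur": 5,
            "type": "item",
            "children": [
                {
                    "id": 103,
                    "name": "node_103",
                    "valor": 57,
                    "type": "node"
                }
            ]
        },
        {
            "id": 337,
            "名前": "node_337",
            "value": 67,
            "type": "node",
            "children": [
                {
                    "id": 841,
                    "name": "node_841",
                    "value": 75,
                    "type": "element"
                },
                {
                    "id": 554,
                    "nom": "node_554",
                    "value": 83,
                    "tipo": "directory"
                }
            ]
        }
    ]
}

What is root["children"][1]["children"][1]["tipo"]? "directory"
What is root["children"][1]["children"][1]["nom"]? "node_554"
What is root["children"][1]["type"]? "node"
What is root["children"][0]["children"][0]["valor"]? 57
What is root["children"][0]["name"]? "node_286"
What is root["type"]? "entry"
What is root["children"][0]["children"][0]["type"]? "node"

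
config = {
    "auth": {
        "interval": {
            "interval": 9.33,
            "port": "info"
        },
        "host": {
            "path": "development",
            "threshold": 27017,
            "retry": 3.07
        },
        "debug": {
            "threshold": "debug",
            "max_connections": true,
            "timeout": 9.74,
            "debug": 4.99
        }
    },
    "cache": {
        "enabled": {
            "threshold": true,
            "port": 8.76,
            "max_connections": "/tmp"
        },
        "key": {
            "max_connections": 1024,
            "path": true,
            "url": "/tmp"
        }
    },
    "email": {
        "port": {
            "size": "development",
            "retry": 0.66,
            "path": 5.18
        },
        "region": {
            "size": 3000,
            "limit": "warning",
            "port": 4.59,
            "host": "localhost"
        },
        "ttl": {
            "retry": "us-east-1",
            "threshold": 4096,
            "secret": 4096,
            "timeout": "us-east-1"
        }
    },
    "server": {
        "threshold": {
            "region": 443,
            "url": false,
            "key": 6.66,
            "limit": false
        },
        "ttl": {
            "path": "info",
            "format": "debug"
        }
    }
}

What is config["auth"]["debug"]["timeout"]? 9.74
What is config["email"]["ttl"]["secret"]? 4096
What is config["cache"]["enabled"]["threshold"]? True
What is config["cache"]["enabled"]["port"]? 8.76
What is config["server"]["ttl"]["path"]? "info"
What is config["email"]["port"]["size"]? "development"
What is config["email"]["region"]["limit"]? "warning"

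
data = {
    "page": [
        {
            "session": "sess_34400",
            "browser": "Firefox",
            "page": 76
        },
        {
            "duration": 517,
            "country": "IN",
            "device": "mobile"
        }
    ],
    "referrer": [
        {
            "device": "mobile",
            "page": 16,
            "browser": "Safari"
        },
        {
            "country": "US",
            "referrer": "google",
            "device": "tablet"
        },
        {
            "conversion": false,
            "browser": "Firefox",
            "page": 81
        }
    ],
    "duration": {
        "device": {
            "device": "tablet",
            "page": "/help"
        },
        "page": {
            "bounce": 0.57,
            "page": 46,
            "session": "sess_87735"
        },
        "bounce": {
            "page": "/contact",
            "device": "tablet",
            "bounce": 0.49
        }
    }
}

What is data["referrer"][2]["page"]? 81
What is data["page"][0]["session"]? "sess_34400"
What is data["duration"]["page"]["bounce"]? 0.57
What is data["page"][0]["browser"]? "Firefox"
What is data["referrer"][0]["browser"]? "Safari"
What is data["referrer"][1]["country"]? "US"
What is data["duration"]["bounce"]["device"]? "tablet"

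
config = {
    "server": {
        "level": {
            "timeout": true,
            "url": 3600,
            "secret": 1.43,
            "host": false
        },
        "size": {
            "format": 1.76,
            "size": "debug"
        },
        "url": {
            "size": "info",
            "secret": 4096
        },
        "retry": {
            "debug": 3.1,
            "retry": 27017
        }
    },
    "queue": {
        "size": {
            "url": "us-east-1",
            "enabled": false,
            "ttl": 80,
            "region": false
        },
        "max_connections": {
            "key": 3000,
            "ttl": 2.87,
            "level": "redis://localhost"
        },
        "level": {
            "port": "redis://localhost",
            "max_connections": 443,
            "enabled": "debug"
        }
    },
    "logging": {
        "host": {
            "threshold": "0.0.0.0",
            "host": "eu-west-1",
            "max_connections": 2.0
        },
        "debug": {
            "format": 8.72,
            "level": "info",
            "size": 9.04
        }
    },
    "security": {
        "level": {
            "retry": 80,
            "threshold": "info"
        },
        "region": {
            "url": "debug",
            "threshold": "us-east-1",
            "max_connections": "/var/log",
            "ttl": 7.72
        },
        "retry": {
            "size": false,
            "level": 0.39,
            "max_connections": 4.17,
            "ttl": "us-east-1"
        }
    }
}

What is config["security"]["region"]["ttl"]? 7.72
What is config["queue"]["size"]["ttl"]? 80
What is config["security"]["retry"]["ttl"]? "us-east-1"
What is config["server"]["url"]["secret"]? 4096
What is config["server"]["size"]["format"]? 1.76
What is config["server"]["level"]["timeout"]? True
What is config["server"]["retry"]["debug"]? 3.1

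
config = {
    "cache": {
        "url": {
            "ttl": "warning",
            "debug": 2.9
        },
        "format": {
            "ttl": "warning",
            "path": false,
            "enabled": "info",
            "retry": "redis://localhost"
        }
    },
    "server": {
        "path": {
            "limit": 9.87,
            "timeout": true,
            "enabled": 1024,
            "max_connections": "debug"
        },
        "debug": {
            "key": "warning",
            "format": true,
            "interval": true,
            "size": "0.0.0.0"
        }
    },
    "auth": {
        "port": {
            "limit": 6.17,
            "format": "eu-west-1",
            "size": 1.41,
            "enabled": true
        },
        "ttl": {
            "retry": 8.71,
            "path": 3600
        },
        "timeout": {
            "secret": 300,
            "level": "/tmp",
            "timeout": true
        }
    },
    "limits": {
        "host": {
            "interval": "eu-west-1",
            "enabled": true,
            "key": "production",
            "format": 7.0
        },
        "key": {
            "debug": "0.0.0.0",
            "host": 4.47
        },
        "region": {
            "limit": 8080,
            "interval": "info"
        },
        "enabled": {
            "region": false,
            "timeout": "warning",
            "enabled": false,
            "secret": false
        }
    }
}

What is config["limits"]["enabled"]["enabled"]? False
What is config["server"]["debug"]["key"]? "warning"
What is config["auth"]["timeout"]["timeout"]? True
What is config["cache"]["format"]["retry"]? "redis://localhost"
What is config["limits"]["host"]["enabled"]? True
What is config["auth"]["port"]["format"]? "eu-west-1"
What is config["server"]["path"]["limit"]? 9.87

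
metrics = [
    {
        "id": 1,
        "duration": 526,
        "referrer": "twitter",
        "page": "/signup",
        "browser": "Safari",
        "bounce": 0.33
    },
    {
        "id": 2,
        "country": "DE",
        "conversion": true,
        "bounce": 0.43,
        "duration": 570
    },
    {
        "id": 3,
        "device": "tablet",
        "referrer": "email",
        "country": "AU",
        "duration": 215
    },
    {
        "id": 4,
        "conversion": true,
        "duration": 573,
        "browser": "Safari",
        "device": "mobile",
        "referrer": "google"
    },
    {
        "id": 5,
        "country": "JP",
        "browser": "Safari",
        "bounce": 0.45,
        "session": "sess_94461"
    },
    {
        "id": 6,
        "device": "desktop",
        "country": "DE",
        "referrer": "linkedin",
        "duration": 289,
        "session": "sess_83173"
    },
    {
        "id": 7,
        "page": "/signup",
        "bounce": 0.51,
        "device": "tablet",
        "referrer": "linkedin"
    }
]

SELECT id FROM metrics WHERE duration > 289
[1, 2, 4]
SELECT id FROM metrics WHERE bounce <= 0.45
[1, 2, 5]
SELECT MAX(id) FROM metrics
7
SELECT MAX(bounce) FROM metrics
0.51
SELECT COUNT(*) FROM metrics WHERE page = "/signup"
2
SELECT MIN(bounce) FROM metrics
0.33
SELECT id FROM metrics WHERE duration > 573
[]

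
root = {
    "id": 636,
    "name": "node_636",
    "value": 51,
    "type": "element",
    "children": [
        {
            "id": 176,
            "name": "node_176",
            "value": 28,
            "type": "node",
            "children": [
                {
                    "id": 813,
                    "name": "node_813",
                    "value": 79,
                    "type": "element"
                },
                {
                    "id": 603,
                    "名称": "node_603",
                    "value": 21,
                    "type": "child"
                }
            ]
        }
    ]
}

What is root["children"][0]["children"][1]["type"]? "child"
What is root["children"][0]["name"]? "node_176"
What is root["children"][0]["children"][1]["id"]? 603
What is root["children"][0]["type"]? "node"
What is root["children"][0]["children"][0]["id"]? 813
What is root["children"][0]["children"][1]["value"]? 21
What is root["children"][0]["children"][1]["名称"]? "node_603"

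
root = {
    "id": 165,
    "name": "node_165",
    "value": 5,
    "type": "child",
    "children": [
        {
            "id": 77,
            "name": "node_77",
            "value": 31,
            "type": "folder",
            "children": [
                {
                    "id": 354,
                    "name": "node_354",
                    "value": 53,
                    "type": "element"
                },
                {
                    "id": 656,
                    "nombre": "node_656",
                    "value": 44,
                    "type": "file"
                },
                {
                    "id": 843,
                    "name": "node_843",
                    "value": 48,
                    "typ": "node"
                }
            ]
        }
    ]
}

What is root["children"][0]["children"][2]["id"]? 843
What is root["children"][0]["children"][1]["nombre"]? "node_656"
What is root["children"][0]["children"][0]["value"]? 53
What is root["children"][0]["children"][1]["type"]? "file"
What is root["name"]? "node_165"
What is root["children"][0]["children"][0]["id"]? 354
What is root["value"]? 5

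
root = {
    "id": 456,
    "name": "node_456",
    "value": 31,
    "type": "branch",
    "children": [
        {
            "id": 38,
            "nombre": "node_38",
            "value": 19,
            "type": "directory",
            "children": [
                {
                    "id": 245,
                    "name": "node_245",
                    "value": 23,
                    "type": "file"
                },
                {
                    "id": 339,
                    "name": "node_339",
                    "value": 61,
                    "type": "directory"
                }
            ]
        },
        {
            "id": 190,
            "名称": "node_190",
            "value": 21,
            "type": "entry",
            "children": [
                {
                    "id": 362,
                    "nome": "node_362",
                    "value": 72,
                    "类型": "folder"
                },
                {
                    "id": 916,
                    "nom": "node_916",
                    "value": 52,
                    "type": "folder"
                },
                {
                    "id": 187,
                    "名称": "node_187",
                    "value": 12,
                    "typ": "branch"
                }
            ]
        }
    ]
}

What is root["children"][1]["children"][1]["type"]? "folder"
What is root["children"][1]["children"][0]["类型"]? "folder"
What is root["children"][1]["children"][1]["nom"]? "node_916"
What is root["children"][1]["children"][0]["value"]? 72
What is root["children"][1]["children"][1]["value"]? 52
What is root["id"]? 456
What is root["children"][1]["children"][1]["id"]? 916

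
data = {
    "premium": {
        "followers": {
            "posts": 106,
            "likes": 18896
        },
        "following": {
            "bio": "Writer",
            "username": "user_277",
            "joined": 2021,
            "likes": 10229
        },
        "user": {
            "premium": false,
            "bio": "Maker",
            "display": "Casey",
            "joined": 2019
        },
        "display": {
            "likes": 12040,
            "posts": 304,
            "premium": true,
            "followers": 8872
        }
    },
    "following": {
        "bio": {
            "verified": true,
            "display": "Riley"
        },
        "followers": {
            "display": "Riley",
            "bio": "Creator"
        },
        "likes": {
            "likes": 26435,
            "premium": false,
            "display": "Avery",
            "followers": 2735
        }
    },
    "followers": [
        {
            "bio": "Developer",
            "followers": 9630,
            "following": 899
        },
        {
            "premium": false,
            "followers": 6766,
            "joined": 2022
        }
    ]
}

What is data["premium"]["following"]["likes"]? 10229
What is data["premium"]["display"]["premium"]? True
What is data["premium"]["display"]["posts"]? 304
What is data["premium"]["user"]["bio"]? "Maker"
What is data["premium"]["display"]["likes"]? 12040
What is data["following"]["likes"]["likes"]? 26435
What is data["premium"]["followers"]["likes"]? 18896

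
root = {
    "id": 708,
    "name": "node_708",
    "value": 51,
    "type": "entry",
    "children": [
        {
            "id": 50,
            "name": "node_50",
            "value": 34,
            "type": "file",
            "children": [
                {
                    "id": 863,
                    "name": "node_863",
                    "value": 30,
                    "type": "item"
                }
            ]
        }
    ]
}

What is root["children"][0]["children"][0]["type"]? "item"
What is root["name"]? "node_708"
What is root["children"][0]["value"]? 34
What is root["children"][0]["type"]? "file"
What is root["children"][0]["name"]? "node_50"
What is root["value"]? 51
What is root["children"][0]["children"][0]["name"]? "node_863"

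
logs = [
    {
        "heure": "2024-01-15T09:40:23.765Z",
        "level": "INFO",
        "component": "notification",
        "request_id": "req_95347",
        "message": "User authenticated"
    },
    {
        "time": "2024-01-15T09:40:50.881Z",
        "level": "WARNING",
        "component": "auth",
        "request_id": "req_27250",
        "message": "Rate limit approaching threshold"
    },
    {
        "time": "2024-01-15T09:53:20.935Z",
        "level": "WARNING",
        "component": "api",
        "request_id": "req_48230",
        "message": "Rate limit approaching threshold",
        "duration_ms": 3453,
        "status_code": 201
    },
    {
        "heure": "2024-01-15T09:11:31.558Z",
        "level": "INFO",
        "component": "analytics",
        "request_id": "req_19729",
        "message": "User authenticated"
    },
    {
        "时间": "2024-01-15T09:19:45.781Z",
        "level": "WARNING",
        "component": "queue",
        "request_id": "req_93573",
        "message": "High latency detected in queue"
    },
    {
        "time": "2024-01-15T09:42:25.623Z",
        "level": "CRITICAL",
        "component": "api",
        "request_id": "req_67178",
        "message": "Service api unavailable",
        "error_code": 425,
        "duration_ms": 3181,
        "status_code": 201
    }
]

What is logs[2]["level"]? "WARNING"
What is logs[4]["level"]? "WARNING"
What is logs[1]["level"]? "WARNING"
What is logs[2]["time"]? "2024-01-15T09:53:20.935Z"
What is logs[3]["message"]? "User authenticated"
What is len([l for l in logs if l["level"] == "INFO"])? 2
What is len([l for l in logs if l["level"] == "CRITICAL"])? 1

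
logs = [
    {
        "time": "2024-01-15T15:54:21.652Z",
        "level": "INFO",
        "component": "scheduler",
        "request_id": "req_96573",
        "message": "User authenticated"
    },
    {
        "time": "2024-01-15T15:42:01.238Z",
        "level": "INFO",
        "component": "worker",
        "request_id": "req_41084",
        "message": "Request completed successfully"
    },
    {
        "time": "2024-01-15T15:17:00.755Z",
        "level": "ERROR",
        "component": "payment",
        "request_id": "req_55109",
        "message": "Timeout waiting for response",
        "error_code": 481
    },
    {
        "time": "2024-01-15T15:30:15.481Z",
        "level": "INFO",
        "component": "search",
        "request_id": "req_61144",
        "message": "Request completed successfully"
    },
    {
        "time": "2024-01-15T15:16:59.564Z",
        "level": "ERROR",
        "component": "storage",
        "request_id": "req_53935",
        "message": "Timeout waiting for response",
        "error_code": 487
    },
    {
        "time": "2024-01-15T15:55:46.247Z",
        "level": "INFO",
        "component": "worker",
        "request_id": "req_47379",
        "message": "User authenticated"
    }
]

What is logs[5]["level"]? "INFO"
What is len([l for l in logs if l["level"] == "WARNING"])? 0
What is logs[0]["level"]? "INFO"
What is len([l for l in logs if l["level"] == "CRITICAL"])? 0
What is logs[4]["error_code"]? 487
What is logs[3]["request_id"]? "req_61144"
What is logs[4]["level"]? "ERROR"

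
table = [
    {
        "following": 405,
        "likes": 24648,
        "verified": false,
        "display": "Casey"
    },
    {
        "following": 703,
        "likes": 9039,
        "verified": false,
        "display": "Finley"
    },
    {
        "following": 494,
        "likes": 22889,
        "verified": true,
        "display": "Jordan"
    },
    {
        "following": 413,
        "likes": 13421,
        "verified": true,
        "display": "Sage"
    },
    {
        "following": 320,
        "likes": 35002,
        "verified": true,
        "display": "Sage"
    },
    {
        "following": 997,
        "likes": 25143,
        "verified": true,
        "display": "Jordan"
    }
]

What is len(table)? 6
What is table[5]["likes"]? 25143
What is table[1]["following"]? 703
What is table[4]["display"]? "Sage"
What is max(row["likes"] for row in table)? 35002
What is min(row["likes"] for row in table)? 9039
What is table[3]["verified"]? True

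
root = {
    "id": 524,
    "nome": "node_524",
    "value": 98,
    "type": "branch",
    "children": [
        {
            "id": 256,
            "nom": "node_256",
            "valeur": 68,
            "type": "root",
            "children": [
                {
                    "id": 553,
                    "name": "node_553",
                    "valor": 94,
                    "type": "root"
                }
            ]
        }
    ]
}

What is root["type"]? "branch"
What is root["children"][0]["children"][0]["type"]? "root"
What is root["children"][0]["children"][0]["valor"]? 94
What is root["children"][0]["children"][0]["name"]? "node_553"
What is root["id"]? 524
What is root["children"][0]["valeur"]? 68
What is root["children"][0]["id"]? 256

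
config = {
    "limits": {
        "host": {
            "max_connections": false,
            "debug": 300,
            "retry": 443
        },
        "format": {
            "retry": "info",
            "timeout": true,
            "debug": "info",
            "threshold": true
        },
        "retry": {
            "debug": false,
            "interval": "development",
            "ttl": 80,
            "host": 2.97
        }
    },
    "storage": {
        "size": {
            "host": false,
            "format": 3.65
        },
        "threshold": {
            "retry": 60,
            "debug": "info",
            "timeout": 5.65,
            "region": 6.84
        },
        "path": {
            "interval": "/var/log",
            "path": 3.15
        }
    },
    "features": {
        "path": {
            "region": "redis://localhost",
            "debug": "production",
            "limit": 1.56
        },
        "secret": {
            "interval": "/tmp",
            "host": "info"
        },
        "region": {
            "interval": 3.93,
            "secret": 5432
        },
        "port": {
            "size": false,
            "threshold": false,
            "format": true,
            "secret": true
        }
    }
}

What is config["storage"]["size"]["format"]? 3.65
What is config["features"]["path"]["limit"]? 1.56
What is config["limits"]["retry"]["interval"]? "development"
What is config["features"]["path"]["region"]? "redis://localhost"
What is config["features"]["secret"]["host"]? "info"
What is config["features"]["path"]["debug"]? "production"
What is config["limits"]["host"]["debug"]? 300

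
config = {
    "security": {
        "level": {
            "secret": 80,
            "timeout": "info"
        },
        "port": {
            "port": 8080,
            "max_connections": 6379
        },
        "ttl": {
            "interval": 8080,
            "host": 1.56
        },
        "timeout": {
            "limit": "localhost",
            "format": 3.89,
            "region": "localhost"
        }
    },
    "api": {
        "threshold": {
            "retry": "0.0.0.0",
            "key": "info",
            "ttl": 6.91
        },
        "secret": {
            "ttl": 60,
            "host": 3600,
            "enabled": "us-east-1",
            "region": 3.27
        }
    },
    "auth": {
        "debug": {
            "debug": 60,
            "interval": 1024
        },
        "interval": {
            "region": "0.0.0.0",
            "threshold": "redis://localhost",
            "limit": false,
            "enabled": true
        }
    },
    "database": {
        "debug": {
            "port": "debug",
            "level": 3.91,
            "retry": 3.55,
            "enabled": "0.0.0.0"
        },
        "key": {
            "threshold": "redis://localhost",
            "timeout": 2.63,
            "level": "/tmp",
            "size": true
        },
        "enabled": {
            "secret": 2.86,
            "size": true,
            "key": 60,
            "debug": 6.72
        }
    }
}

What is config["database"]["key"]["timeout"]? 2.63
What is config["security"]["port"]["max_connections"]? 6379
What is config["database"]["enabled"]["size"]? True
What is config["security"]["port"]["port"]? 8080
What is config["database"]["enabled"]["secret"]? 2.86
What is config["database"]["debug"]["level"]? 3.91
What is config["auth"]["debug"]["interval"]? 1024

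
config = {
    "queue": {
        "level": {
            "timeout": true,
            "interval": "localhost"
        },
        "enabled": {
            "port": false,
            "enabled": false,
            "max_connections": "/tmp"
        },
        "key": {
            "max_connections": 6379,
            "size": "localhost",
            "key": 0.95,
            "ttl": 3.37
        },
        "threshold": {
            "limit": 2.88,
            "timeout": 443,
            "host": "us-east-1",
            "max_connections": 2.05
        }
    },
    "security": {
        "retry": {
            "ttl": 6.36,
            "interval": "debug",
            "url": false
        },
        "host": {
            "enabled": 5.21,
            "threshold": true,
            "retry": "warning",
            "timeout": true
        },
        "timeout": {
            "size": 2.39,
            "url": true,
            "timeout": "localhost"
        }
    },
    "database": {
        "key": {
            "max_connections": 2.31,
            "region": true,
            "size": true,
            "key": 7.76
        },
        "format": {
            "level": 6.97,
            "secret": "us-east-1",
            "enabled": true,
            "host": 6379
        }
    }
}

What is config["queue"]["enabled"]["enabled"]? False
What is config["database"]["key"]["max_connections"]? 2.31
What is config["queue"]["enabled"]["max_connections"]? "/tmp"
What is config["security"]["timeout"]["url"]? True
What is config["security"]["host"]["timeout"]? True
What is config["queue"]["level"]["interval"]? "localhost"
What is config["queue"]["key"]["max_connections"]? 6379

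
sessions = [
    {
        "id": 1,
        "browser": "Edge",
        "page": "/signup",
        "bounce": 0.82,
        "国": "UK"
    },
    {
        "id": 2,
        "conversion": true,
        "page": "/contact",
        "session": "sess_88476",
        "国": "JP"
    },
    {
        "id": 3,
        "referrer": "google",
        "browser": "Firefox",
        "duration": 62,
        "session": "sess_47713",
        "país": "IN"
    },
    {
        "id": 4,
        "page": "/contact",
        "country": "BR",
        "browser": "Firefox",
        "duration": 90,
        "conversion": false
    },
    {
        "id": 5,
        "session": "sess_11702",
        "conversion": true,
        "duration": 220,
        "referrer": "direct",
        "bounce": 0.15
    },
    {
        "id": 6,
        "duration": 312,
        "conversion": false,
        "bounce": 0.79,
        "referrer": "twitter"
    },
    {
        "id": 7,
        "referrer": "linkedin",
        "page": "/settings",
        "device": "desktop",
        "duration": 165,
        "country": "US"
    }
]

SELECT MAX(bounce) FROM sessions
0.82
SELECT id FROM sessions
[1, 2, 3, 4, 5, 6, 7]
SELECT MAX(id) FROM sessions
7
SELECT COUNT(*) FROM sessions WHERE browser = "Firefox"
2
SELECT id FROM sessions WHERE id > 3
[4, 5, 6, 7]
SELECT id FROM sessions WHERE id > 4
[5, 6, 7]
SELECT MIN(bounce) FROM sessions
0.15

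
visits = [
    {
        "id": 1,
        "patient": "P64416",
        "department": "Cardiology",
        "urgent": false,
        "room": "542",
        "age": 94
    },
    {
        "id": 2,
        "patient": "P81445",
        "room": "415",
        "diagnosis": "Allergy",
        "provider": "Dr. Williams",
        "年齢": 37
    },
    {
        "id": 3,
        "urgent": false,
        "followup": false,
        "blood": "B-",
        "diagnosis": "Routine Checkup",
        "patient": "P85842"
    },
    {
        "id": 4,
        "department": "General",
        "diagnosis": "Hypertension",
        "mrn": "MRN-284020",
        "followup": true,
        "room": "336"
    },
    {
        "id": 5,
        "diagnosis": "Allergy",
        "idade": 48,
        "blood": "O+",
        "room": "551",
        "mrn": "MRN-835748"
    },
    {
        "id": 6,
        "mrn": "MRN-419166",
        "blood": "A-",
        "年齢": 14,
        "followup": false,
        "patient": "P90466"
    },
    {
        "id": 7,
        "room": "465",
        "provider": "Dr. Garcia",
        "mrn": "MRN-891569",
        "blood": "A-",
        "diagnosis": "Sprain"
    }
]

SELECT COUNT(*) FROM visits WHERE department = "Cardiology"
1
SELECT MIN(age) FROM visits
94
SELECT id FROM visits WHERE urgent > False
[]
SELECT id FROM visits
[1, 2, 3, 4, 5, 6, 7]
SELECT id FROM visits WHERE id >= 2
[2, 3, 4, 5, 6, 7]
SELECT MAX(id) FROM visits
7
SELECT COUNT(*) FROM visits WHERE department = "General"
1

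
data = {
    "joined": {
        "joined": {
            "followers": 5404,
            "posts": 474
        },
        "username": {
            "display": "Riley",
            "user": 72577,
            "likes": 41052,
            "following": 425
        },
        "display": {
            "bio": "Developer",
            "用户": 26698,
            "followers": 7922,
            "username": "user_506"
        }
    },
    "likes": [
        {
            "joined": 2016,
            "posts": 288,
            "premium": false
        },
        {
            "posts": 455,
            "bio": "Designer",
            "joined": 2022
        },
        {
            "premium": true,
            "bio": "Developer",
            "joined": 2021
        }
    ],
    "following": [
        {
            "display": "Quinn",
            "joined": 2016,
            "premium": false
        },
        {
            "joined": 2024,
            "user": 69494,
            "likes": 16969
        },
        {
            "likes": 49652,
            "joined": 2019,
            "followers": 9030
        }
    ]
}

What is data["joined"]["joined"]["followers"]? 5404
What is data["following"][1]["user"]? 69494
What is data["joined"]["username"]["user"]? 72577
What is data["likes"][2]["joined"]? 2021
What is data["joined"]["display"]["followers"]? 7922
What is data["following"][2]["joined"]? 2019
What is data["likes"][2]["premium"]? True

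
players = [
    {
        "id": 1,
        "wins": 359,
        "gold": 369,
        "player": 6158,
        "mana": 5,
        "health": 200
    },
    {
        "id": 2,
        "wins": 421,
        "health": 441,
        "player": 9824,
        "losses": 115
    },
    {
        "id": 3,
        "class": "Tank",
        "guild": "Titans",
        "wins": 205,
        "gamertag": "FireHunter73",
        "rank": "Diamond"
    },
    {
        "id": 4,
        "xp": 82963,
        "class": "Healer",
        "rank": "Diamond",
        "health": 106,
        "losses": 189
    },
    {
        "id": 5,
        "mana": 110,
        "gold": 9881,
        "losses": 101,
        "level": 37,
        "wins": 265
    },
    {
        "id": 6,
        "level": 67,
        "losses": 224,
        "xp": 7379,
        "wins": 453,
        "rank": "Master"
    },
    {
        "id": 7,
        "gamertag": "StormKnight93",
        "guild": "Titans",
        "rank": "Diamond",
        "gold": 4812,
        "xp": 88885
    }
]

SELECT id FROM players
[1, 2, 3, 4, 5, 6, 7]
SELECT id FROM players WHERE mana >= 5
[1, 5]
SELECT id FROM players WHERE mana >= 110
[5]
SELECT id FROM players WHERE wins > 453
[]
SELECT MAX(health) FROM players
441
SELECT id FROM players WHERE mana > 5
[5]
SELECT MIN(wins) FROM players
205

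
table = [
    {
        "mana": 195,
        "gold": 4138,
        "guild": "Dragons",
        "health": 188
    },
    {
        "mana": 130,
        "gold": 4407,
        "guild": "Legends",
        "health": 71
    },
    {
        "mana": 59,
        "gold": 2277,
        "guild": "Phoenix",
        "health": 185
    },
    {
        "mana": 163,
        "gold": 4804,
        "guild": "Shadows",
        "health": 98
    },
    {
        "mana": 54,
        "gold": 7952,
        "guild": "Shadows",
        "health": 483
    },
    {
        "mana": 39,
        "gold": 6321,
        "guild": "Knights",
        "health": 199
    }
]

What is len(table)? 6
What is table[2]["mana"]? 59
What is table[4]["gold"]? 7952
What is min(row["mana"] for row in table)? 39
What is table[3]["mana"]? 163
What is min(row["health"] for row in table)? 71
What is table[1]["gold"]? 4407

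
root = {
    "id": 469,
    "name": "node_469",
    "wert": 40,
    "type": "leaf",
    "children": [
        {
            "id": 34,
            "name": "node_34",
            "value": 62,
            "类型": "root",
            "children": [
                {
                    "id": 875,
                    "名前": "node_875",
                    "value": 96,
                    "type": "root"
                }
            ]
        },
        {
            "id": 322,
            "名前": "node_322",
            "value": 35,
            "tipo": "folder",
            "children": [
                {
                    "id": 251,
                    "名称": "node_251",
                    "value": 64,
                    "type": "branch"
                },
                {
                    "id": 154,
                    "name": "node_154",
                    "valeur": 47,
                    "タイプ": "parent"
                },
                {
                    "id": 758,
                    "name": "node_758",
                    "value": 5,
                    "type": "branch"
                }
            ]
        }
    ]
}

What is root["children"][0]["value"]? 62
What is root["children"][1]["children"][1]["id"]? 154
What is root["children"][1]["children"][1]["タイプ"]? "parent"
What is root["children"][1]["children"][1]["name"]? "node_154"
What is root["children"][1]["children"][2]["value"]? 5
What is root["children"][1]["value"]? 35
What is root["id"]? 469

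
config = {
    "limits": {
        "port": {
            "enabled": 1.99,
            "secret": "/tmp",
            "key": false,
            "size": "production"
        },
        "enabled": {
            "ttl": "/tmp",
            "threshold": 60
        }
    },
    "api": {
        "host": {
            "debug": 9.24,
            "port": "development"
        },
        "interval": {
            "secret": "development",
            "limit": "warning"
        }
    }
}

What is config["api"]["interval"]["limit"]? "warning"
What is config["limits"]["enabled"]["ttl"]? "/tmp"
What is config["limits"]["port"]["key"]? False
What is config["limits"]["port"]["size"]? "production"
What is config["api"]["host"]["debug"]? 9.24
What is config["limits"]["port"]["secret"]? "/tmp"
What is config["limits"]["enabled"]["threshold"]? 60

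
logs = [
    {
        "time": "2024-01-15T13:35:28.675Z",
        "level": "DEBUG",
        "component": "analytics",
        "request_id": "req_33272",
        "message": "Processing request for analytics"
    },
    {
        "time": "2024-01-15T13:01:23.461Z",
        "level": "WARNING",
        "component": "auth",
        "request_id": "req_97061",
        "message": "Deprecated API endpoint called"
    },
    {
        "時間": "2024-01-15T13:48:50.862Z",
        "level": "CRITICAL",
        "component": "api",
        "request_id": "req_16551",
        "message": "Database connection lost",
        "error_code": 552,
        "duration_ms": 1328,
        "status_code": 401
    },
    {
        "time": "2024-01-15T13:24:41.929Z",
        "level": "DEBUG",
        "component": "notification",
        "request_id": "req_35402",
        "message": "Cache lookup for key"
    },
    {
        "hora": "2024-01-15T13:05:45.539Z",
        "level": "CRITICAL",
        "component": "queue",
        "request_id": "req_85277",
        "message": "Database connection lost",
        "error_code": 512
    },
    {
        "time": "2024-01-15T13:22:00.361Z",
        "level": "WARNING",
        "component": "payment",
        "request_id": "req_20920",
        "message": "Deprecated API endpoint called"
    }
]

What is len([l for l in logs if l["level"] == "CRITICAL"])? 2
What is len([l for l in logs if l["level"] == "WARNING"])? 2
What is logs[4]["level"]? "CRITICAL"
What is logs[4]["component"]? "queue"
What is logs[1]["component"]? "auth"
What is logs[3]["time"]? "2024-01-15T13:24:41.929Z"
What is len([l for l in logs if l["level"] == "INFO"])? 0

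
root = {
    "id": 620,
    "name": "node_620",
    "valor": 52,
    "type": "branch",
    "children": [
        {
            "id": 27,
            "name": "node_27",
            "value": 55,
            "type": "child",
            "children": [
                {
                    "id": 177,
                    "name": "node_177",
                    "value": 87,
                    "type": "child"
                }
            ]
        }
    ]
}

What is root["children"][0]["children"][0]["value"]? 87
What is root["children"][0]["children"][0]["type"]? "child"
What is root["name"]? "node_620"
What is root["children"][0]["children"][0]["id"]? 177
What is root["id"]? 620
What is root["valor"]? 52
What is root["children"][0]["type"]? "child"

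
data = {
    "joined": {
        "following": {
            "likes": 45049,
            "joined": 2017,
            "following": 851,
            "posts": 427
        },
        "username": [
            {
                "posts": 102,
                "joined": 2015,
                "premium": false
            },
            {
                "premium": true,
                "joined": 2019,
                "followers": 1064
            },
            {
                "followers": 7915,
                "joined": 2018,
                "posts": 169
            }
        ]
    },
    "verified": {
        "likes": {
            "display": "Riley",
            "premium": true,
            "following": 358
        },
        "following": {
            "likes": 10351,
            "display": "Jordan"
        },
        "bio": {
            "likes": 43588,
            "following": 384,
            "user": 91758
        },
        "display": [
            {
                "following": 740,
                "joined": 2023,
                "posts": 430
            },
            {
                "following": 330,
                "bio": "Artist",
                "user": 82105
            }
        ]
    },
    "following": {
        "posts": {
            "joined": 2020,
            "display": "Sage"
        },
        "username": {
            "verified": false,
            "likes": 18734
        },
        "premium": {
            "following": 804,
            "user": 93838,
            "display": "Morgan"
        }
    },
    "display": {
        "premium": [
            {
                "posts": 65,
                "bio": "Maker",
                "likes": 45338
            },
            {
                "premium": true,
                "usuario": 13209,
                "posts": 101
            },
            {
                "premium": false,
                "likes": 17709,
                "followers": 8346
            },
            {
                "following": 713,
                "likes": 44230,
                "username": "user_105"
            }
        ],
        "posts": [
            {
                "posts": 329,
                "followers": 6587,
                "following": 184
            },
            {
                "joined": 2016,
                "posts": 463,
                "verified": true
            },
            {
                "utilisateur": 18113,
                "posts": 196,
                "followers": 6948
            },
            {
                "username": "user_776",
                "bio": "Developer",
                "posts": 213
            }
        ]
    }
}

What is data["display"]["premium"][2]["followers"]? 8346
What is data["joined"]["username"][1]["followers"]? 1064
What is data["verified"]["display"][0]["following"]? 740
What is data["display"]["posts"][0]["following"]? 184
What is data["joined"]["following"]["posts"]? 427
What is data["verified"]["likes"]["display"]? "Riley"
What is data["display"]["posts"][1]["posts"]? 463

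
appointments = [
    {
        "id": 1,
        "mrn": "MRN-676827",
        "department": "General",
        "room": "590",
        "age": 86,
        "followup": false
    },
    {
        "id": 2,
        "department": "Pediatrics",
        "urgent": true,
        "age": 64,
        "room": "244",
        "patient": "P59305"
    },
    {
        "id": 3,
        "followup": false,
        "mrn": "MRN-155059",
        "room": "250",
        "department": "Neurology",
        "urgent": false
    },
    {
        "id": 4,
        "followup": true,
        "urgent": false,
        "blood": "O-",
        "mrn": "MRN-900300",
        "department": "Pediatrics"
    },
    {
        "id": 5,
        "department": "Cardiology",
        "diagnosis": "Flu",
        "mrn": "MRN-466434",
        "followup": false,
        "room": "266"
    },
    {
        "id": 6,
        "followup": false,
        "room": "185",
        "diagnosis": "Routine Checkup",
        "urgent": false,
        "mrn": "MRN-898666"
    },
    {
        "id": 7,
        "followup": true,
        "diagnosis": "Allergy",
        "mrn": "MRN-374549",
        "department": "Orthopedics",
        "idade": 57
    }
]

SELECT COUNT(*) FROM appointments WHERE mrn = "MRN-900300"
1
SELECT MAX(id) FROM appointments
7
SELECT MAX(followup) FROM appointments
True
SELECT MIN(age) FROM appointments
64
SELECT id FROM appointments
[1, 2, 3, 4, 5, 6, 7]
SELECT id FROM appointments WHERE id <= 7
[1, 2, 3, 4, 5, 6, 7]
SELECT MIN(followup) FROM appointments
False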